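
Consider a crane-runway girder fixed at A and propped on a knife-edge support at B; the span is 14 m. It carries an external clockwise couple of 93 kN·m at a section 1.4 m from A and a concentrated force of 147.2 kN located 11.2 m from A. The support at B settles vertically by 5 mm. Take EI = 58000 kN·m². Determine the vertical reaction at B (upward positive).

R_B = 105.2 kN

Take the reaction at B as the redundant and release it; the primary structure is a cantilever fixed at A.
Primary-structure tip deflection at B by superposition:
  clockwise couple 93 at a = 1.4: M₀a(2L − a)/(2EI) = 1732/EI
  point load 147.2 at a = 11.2: Pa²(3L − a)/(6EI) = 94786/EI
  δ_0 = 96517/EI
Tip deflection under a unit load at B: L³/(3EI) = 914.7/EI.
With EI = 58000 kN·m²: δ_0 = 1.6641 m and δ_{BB} = 0.01577 m/kN.
Compatibility — the beam at B must follow the support down by 0.005 m: δ_0 − R_B·δ_{BB} = 0.005, so R_B = (1.6641 − 0.005)/0.01577 = 105.2 kN.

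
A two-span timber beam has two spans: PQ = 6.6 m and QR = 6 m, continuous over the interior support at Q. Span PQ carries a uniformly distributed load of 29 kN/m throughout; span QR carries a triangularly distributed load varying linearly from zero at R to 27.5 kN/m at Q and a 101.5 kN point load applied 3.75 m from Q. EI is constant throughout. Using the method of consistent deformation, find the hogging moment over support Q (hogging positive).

M_Q = 160.9 kN·m

Release continuity at Q by inserting a hinge; the redundant is the internal moment M_Q. The primary structure is two simply-supported spans PQ and QR.
Discontinuity in slope at Q on the released structure — sum the simple-span end rotations:
  span PQ: UDL 29: wL³/(24EI) = 347.4/EI
  span QR: triangular load, peak 27.5: w₀L³/(45EI) = 132/EI
  span QR: point load 101.5 at a = 3.75: Pab(L + b)/(6LEI) = 196.3/EI
  relative rotation θ_0 = (347.4 + 328.3)/EI = 675.7/EI
A unit hogging moment at Q produces rotation L₁/(3EI) + L₂/(3EI) = 4.2/EI.
Slope continuity at Q: θ_0 = M_Q·4.2/EI, so M_Q = 675.7/4.2 = 160.9 kN·m (hogging).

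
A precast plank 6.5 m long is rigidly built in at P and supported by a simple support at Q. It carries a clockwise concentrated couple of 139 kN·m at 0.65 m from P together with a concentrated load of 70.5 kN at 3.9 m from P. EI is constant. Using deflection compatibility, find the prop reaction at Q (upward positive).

Take the reaction at Q as the redundant and release it; the primary structure is a cantilever fixed at P.
Primary-structure tip deflection at Q by superposition:
  clockwise couple 139 at a = 0.65: M₀a(2L − a)/(2EI) = 557.9/EI
  point load 70.5 at a = 3.9: Pa²(3L − a)/(6EI) = 2788/EI
  δ_0 = 3346/EI
Tip deflection under a unit load at Q: L³/(3EI) = 91.54/EI.
Compatibility at Q: δ_0 − R_Q·δ_{QQ} = 0, so R_Q = 3346/91.54 = 36.55 kN.

R_Q = 36.55 kN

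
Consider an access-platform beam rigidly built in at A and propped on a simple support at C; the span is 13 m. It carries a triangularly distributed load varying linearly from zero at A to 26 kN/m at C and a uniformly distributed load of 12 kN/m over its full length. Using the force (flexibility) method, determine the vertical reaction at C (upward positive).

Remove the prop at C; the released (primary) structure is a cantilever built in at A.
Primary-structure tip deflection at C by superposition:
  triangular load, peak 26 at the free end: 11w₀L⁴/(120EI) = 68070/EI
  UDL 12: wL⁴/(8EI) = 42842/EI
  δ_0 = 110912/EI
Tip deflection under a unit load at C: L³/(3EI) = 732.3/EI.
Compatibility at C: δ_0 − R_C·δ_{CC} = 0, so R_C = 110912/732.3 = 151.4 kN.

R_C = 151.4 kN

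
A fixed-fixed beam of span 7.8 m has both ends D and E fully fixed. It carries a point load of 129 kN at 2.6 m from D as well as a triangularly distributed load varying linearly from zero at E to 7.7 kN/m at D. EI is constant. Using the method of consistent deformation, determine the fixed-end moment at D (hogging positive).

Release both end moments; the primary structure is a simply-supported span DE with redundants M_D and M_E.
Simple-span end rotations at D and E under the given loads:
  at D: point load 129 at a = 2.6: Pab(L + b)/(6LEI) = 484.5/EI
  at E: point load 129 at a = 2.6: Pab(L + a)/(6LEI) = 387.6/EI
  at D: triangular load, peak 7.7: w₀L³/(45EI) = 81.2/EI
  at E: triangular load, peak 7.7: 7w₀L³/(360EI) = 71.05/EI
  θ_D0 = 565.7/EI,  θ_E0 = 458.6/EI
Flexibility coefficients: a unit moment at one end gives L/(3EI) there and L/(6EI) at the far end, so f₁₁ = f₂₂ = 2.6/EI and f₁₂ = f₂₁ = 1.3/EI.
Compatibility — zero rotation at each built-in end:
  2.6 M_D + 1.3 M_E = 565.7
  1.3 M_D + 2.6 M_E = 458.6
Solving the pair gives M_D = 172.5 kN·m and M_E = 90.15 kN·m (hogging).

M_D = 172.5 kN·m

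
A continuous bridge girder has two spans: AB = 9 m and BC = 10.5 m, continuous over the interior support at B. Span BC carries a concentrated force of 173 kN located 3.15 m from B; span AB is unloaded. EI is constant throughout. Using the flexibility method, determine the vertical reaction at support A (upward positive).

R_A = -19.4 kN

Release continuity at B by inserting a hinge; the redundant is the internal moment M_B. The primary structure is two simply-supported spans AB and BC.
End slopes at the hinge B, treating each span as simply supported:
  span BC: point load 173 at a = 3.15: Pab(L + b)/(6LEI) = 1135/EI
  relative rotation θ_0 = (0 + 1135)/EI = 1135/EI
A unit hogging moment at B produces rotation L₁/(3EI) + L₂/(3EI) = 6.5/EI.
Compatibility: M_B·(L₁+L₂)/(3EI) = θ_0, giving M_B = 174.6 kN·m (hogging).
Span AB, ΣM about A with M_B applied at B: R_B^{AB}·9 = 0 + 174.6, so R_B^{AB} = 19.4 kN and R_A = 0 − 19.4 = -19.4 kN.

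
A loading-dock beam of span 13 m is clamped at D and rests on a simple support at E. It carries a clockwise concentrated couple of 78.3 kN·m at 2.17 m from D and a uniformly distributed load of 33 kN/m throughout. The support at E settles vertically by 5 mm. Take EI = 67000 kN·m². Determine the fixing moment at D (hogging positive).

Take the reaction at E as the redundant and release it; the primary structure is a cantilever fixed at D.
Downward deflection at the released point E due to the loads:
  clockwise couple 78.3 at a = 2.17: M₀a(2L − a)/(2EI) = 2024/EI
  UDL 33: wL⁴/(8EI) = 117814/EI
  δ_0 = 119839/EI
Flexibility coefficient — unit upward force at E: δ_{EE} = L³/(3EI) = 732.3/EI.
With EI = 67000 kN·m²: δ_0 = 1.7886 m and δ_{EE} = 0.01093 m/kN.
Compatibility — the beam at E must follow the support down by 0.005 m: δ_0 − R_E·δ_{EE} = 0.005, so R_E = (1.7886 − 0.005)/0.01093 = 163.2 kN.
Moment equilibrium about D: M_D = Σ(load moments about D) − R_E·L = 2867 − 163.2×13 = 745.4 kN·m.

M_D = 745.4 kN·m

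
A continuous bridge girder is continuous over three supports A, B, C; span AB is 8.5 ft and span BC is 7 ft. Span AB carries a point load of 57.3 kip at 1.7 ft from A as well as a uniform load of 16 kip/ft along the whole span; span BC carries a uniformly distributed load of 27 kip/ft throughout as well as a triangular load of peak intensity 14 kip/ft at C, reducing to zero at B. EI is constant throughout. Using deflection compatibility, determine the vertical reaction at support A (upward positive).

Insert a hinge at B; M_B is the redundant, and each span becomes simply supported.
Discontinuity in slope at B on the released structure — sum the simple-span end rotations:
  span AB: point load 57.3 at a = 1.7: Pab(L + a)/(6LEI) = 132.5/EI
  span AB: UDL 16: wL³/(24EI) = 409.4/EI
  span BC: UDL 27: wL³/(24EI) = 385.9/EI
  span BC: triangular load, peak 14: 7w₀L³/(360EI) = 93.37/EI
  relative rotation θ_0 = (541.9 + 479.2)/EI = 1021/EI
A unit hogging moment at B produces rotation L₁/(3EI) + L₂/(3EI) = 5.167/EI.
Slope continuity at B: θ_0 = M_B·5.167/EI, so M_B = 1021/5.167 = 197.6 kip·ft (hogging).
Span AB, ΣM about A with M_B applied at B: R_B^{AB}·8.5 = 675.4 + 197.6, so R_B^{AB} = 102.7 kip and R_A = 193.3 − 102.7 = 90.59 kip.

R_A = 90.59 kip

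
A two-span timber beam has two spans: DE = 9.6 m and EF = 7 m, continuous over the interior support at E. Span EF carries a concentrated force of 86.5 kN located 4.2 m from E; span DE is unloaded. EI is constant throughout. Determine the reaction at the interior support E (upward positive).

Release continuity at E by inserting a hinge; the redundant is the internal moment M_E. The primary structure is two simply-supported spans DE and EF.
Discontinuity in slope at E on the released structure — sum the simple-span end rotations:
  span EF: point load 86.5 at a = 4.2: Pab(L + b)/(6LEI) = 237.4/EI
  relative rotation θ_0 = (0 + 237.4)/EI = 237.4/EI
A unit hogging moment at E produces rotation L₁/(3EI) + L₂/(3EI) = 5.533/EI.
Slope continuity at E: θ_0 = M_E·5.533/EI, so M_E = 237.4/5.533 = 42.9 kN·m (hogging).
Span DE, ΣM about D with M_E applied at E: R_E^{DE}·9.6 = 0 + 42.9, so R_E^{DE} = 4.468 kN and R_D = 0 − 4.468 = -4.468 kN.
Span EF, ΣM about F: R_E^{EF}·7 = 242.2 + 42.9, so R_E^{EF} = 40.73 kN and R_F = 86.5 − 40.73 = 45.77 kN.
R_E = 4.468 + 40.73 = 45.2 kN.

R_E = 45.2 kN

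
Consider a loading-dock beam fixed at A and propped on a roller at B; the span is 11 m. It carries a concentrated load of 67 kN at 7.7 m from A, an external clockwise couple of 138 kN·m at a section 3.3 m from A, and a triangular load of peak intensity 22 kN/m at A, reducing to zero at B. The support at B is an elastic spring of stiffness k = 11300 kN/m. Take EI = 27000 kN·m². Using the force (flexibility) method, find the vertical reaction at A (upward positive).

Remove the prop at B; the released (primary) structure is a cantilever built in at A.
Free-end deflection of the primary structure under the applied loading (downward +):
  point load 67 at a = 7.7: Pa²(3L − a)/(6EI) = 16750/EI
  clockwise couple 138 at a = 3.3: M₀a(2L − a)/(2EI) = 4258/EI
  triangular load, peak 22 at the fixed end: w₀L⁴/(30EI) = 10737/EI
  δ_0 = 31745/EI
Tip deflection under a unit load at B: L³/(3EI) = 443.7/EI.
With EI = 27000 kN·m²: δ_0 = 1.1757 m and δ_{BB} = 0.016432 m/kN.
Compatibility — the spring shortens by R_B/k under the reaction it provides: δ_0 − R_B·δ_{BB} = R_B/k. With 1/k = 0.000088 m/kN, R_B = δ_0 / (δ_{BB} + 1/k) = 1.1757 / (0.016432 + 0.000088) = 71.17 kN.
Vertical equilibrium: R_A = ΣP − R_B = 188 − 71.17 = 116.8 kN.

R_A = 116.8 kN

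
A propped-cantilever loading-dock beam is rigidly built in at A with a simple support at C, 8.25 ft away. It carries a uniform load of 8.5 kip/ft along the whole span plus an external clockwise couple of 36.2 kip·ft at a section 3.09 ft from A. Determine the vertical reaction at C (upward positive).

R_C = 30.3 kip

Release the roller at C. Primary structure: cantilever fixed at A.
Deflection at C on the released cantilever, summing each load's contribution:
  UDL 8.5: wL⁴/(8EI) = 4922/EI
  clockwise couple 36.2 at a = 3.09: M₀a(2L − a)/(2EI) = 750/EI
  δ_0 = 5672/EI
Flexibility coefficient — unit upward force at C: δ_{CC} = L³/(3EI) = 187.2/EI.
Compatibility at C: δ_0 − R_C·δ_{CC} = 0, so R_C = 5672/187.2 = 30.3 kip.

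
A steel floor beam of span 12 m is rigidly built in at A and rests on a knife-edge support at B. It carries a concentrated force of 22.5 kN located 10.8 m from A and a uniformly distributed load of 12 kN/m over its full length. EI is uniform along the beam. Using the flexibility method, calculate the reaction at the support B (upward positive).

R_B = 73.14 kN

Release the roller at B. Primary structure: cantilever fixed at A.
Downward deflection at the released point B due to the loads:
  point load 22.5 at a = 10.8: Pa²(3L − a)/(6EI) = 11022/EI
  UDL 12: wL⁴/(8EI) = 31104/EI
  δ_0 = 42126/EI
Flexibility coefficient — unit upward force at B: δ_{BB} = L³/(3EI) = 576/EI.
The prop prevents deflection at B: R_B = δ_0/δ_{BB} = 42126/576 = 73.14 kN.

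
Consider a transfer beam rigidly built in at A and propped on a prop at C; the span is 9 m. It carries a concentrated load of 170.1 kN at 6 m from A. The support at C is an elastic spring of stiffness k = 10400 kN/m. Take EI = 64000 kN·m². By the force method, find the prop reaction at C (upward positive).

R_C = 86.02 kN

Release the roller at C. Primary structure: cantilever fixed at A.
Primary-structure tip deflection at C by superposition:
  point load 170.1 at a = 6: Pa²(3L − a)/(6EI) = 21433/EI
Tip deflection under a unit load at C: L³/(3EI) = 243/EI.
With EI = 64000 kN·m²: δ_0 = 0.33488 m and δ_{CC} = 0.003797 m/kN.
Compatibility — the spring shortens by R_C/k under the reaction it provides: δ_0 − R_C·δ_{CC} = R_C/k. With 1/k = 0.000096 m/kN, R_C = δ_0 / (δ_{CC} + 1/k) = 0.33488 / (0.003797 + 0.000096) = 86.02 kN.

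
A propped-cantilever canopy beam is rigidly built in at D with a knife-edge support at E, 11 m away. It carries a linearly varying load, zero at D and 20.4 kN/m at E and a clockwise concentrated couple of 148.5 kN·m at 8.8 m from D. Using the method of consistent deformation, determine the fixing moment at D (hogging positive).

M_D = 78.65 kN·m

Release the roller at E. Primary structure: cantilever fixed at D.
Primary-structure tip deflection at E by superposition:
  triangular load, peak 20.4 at the free end: 11w₀L⁴/(120EI) = 27379/EI
  clockwise couple 148.5 at a = 8.8: M₀a(2L − a)/(2EI) = 8625/EI
  δ_0 = 36004/EI
Tip deflection under a unit load at E: L³/(3EI) = 443.7/EI.
The prop prevents deflection at E: R_E = δ_0/δ_{EE} = 36004/443.7 = 81.15 kN.
Moment equilibrium about D: M_D = Σ(load moments about D) − R_E·L = 971.3 − 81.15×11 = 78.65 kN·m.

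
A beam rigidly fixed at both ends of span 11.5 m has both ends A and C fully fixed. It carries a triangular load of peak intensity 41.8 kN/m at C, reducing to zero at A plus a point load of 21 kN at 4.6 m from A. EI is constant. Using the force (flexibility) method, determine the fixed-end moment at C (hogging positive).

Release both end moments; the primary structure is a simply-supported span AC with redundants M_A and M_C.
Simple-span end rotations at A and C under the given loads:
  at A: triangular load, peak 41.8: 7w₀L³/(360EI) = 1236/EI
  at C: triangular load, peak 41.8: w₀L³/(45EI) = 1413/EI
  at A: point load 21 at a = 4.6: Pab(L + b)/(6LEI) = 177.7/EI
  at C: point load 21 at a = 4.6: Pab(L + a)/(6LEI) = 155.5/EI
  θ_A0 = 1414/EI,  θ_C0 = 1568/EI
Flexibility coefficients: a unit moment at one end gives L/(3EI) there and L/(6EI) at the far end, so f₁₁ = f₂₂ = 3.833/EI and f₁₂ = f₂₁ = 1.917/EI.
Compatibility — zero rotation at each built-in end:
  3.833 M_A + 1.917 M_C = 1414
  1.917 M_A + 3.833 M_C = 1568
Solving the pair gives M_A = 219 kN·m and M_C = 299.6 kN·m (hogging).

M_C = 299.6 kN·m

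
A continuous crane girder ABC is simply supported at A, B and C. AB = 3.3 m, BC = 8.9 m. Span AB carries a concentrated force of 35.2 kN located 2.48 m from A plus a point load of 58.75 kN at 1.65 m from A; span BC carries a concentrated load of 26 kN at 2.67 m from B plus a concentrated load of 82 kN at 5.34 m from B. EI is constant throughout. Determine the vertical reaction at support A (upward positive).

R_A = -2.65 kN

Release continuity at B by inserting a hinge; the redundant is the internal moment M_B. The primary structure is two simply-supported spans AB and BC.
End slopes at the hinge B, treating each span as simply supported:
  span AB: point load 35.2 at a = 2.48: Pab(L + a)/(6LEI) = 20.9/EI
  span AB: point load 58.75 at a = 1.65: Pab(L + a)/(6LEI) = 39.99/EI
  span BC: point load 26 at a = 2.67: Pab(L + b)/(6LEI) = 122.5/EI
  span BC: point load 82 at a = 5.34: Pab(L + b)/(6LEI) = 363.7/EI
  relative rotation θ_0 = (60.88 + 486.3)/EI = 547.2/EI
A unit hogging moment at B produces rotation L₁/(3EI) + L₂/(3EI) = 4.067/EI.
Slope continuity at B: θ_0 = M_B·4.067/EI, so M_B = 547.2/4.067 = 134.5 kN·m (hogging).
Span AB, ΣM about A with M_B applied at B: R_B^{AB}·3.3 = 184.2 + 134.5, so R_B^{AB} = 96.6 kN and R_A = 93.95 − 96.6 = -2.65 kN.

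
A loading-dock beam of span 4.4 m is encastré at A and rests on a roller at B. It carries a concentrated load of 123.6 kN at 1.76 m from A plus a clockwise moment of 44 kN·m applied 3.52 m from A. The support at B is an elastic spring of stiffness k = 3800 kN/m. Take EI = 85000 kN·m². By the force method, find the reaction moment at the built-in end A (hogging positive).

M_A = 162.8 kN·m

Choose R_B as the redundant. The primary structure is the cantilever fixed at A.
Deflection at B on the released cantilever, summing each load's contribution:
  point load 123.6 at a = 1.76: Pa²(3L − a)/(6EI) = 730/EI
  clockwise couple 44 at a = 3.52: M₀a(2L − a)/(2EI) = 408.9/EI
  δ_0 = 1139/EI
Flexibility coefficient — unit upward force at B: δ_{BB} = L³/(3EI) = 28.39/EI.
With EI = 85000 kN·m²: δ_0 = 0.013399 m and δ_{BB} = 0.000334 m/kN.
Compatibility — the spring shortens by R_B/k under the reaction it provides: δ_0 − R_B·δ_{BB} = R_B/k. With 1/k = 0.000263 m/kN, R_B = δ_0 / (δ_{BB} + 1/k) = 0.013399 / (0.000334 + 0.000263) = 22.44 kN.
Moment equilibrium about A: M_A = Σ(load moments about A) − R_B·L = 261.5 − 22.44×4.4 = 162.8 kN·m.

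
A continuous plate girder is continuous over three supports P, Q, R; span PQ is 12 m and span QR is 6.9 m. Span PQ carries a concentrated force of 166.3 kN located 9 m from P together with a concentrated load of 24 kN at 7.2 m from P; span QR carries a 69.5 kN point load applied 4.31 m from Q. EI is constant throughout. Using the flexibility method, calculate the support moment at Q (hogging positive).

Insert a hinge at Q; M_Q is the redundant, and each span becomes simply supported.
Rotations at Q on the released spans (each span's end-slope, ×1/EI):
  span PQ: point load 166.3 at a = 9: Pab(L + a)/(6LEI) = 1310/EI
  span PQ: point load 24 at a = 7.2: Pab(L + a)/(6LEI) = 221.2/EI
  span QR: point load 69.5 at a = 4.31: Pab(L + b)/(6LEI) = 177.8/EI
  relative rotation θ_0 = (1531 + 177.8)/EI = 1709/EI
A unit hogging moment at Q produces rotation L₁/(3EI) + L₂/(3EI) = 6.3/EI.
Compatibility: M_Q·(L₁+L₂)/(3EI) = θ_0, giving M_Q = 271.2 kN·m (hogging).

M_Q = 271.2 kN·m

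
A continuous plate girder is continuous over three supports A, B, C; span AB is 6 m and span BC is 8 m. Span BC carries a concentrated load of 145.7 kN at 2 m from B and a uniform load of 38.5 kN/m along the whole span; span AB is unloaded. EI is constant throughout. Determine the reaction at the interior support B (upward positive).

R_B = 346.5 kN

Insert a hinge at B; M_B is the redundant, and each span becomes simply supported.
Discontinuity in slope at B on the released structure — sum the simple-span end rotations:
  span BC: point load 145.7 at a = 2: Pab(L + b)/(6LEI) = 509.9/EI
  span BC: UDL 38.5: wL³/(24EI) = 821.3/EI
  relative rotation θ_0 = (0 + 1331)/EI = 1331/EI
A unit hogging moment at B produces rotation L₁/(3EI) + L₂/(3EI) = 4.667/EI.
Compatibility: M_B·(L₁+L₂)/(3EI) = θ_0, giving M_B = 285.3 kN·m (hogging).
Span AB, ΣM about A with M_B applied at B: R_B^{AB}·6 = 0 + 285.3, so R_B^{AB} = 47.55 kN and R_A = 0 − 47.55 = -47.55 kN.
Span BC, ΣM about C: R_B^{BC}·8 = 2106 + 285.3, so R_B^{BC} = 298.9 kN and R_C = 453.7 − 298.9 = 154.8 kN.
R_B = 47.55 + 298.9 = 346.5 kN.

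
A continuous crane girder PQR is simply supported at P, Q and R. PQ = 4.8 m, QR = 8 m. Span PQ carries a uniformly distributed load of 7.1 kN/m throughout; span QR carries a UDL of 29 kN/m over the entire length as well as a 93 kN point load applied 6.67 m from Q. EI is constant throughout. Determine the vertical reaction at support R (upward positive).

R_R = 169.8 kN

Insert a hinge at Q; M_Q is the redundant, and each span becomes simply supported.
Rotations at Q on the released spans (each span's end-slope, ×1/EI):
  span PQ: UDL 7.1: wL³/(24EI) = 32.72/EI
  span QR: UDL 29: wL³/(24EI) = 618.7/EI
  span QR: point load 93 at a = 6.67: Pab(L + b)/(6LEI) = 160.4/EI
  relative rotation θ_0 = (32.72 + 779)/EI = 811.7/EI
A unit hogging moment at Q produces rotation L₁/(3EI) + L₂/(3EI) = 4.267/EI.
Compatibility: M_Q·(L₁+L₂)/(3EI) = θ_0, giving M_Q = 190.3 kN·m (hogging).
Span QR, ΣM about R: R_Q^{QR}·8 = 1052 + 190.3, so R_Q^{QR} = 155.2 kN and R_R = 325 − 155.2 = 169.8 kN.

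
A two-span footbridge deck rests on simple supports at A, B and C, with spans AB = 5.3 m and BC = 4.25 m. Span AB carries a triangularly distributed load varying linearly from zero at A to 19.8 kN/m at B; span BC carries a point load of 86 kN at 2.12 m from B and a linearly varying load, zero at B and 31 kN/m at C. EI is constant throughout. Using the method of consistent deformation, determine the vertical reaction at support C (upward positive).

R_C = 71.37 kN

Release continuity at B by inserting a hinge; the redundant is the internal moment M_B. The primary structure is two simply-supported spans AB and BC.
Discontinuity in slope at B on the released structure — sum the simple-span end rotations:
  span AB: triangular load, peak 19.8: w₀L³/(45EI) = 65.51/EI
  span BC: point load 86 at a = 2.12: Pab(L + b)/(6LEI) = 97.16/EI
  span BC: triangular load, peak 31: 7w₀L³/(360EI) = 46.27/EI
  relative rotation θ_0 = (65.51 + 143.4)/EI = 208.9/EI
A unit hogging moment at B produces rotation L₁/(3EI) + L₂/(3EI) = 3.183/EI.
Slope continuity at B: θ_0 = M_B·3.183/EI, so M_B = 208.9/3.183 = 65.64 kN·m (hogging).
Span BC, ΣM about C: R_B^{BC}·4.25 = 276.5 + 65.64, so R_B^{BC} = 80.5 kN and R_C = 151.9 − 80.5 = 71.37 kN.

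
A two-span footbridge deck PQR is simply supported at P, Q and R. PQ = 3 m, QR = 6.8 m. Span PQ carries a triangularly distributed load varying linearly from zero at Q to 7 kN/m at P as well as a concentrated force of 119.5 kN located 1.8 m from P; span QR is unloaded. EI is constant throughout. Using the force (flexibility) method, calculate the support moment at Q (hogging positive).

M_Q = 22.2 kN·m

Take M_Q as the redundant. Released structure: two simple spans PQ and QR with a hinge at Q.
Rotations at Q on the released spans (each span's end-slope, ×1/EI):
  span PQ: triangular load, peak 7: 7w₀L³/(360EI) = 3.675/EI
  span PQ: point load 119.5 at a = 1.8: Pab(L + a)/(6LEI) = 68.83/EI
  relative rotation θ_0 = (72.51 + 0)/EI = 72.51/EI
A unit hogging moment at Q produces rotation L₁/(3EI) + L₂/(3EI) = 3.267/EI.
Slope continuity at Q: θ_0 = M_Q·3.267/EI, so M_Q = 72.51/3.267 = 22.2 kN·m (hogging).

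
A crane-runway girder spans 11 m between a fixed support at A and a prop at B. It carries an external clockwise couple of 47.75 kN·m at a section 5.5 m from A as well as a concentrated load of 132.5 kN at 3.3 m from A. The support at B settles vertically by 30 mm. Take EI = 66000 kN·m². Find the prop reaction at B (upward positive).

R_B = 16.52 kN

Remove the prop at B; the released (primary) structure is a cantilever built in at A.
Deflection at B on the released cantilever, summing each load's contribution:
  clockwise couple 47.75 at a = 5.5: M₀a(2L − a)/(2EI) = 2167/EI
  point load 132.5 at a = 3.3: Pa²(3L − a)/(6EI) = 7142/EI
  δ_0 = 9309/EI
Tip deflection under a unit load at B: L³/(3EI) = 443.7/EI.
With EI = 66000 kN·m²: δ_0 = 0.14105 m and δ_{BB} = 0.006722 m/kN.
Compatibility — the beam at B must follow the support down by 0.03 m: δ_0 − R_B·δ_{BB} = 0.03, so R_B = (0.14105 − 0.03)/0.006722 = 16.52 kN.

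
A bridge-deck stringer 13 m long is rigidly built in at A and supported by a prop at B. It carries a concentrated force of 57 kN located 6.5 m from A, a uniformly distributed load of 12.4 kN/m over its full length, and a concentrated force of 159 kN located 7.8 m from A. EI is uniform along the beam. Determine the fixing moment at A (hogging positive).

Release the roller at B. Primary structure: cantilever fixed at A.
Free-end deflection of the primary structure under the applied loading (downward +):
  point load 57 at a = 6.5: Pa²(3L − a)/(6EI) = 13045/EI
  UDL 12.4: wL⁴/(8EI) = 44270/EI
  point load 159 at a = 7.8: Pa²(3L − a)/(6EI) = 50303/EI
  δ_0 = 107617/EI
Tip deflection under a unit load at B: L³/(3EI) = 732.3/EI.
The prop prevents deflection at B: R_B = δ_0/δ_{BB} = 107617/732.3 = 147 kN.
Moment equilibrium about A: M_A = Σ(load moments about A) − R_B·L = 2658 − 147×13 = 748.1 kN·m.

M_A = 748.1 kN·m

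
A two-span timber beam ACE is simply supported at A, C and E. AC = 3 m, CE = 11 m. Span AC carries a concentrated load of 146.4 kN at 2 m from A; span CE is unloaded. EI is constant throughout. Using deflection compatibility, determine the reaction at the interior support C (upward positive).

Take M_C as the redundant. Released structure: two simple spans AC and CE with a hinge at C.
Discontinuity in slope at C on the released structure — sum the simple-span end rotations:
  span AC: point load 146.4 at a = 2: Pab(L + a)/(6LEI) = 81.33/EI
  relative rotation θ_0 = (81.33 + 0)/EI = 81.33/EI
A unit hogging moment at C produces rotation L₁/(3EI) + L₂/(3EI) = 4.667/EI.
Compatibility: M_C·(L₁+L₂)/(3EI) = θ_0, giving M_C = 17.43 kN·m (hogging).
Span AC, ΣM about A with M_C applied at C: R_C^{AC}·3 = 292.8 + 17.43, so R_C^{AC} = 103.4 kN and R_A = 146.4 − 103.4 = 42.99 kN.
Span CE, ΣM about E: R_C^{CE}·11 = 0 + 17.43, so R_C^{CE} = 1.584 kN and R_E = 0 − 1.584 = -1.584 kN.
R_C = 103.4 + 1.584 = 105 kN.

R_C = 105 kN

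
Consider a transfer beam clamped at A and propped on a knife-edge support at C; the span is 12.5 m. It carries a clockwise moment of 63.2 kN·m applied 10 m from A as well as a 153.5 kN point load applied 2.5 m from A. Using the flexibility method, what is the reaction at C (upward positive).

Choose R_C as the redundant. The primary structure is the cantilever fixed at A.
Downward deflection at the released point C due to the loads:
  clockwise couple 63.2 at a = 10: M₀a(2L − a)/(2EI) = 4740/EI
  point load 153.5 at a = 2.5: Pa²(3L − a)/(6EI) = 5596/EI
  δ_0 = 10336/EI
Flexibility coefficient — unit upward force at C: δ_{CC} = L³/(3EI) = 651/EI.
The prop prevents deflection at C: R_C = δ_0/δ_{CC} = 10336/651 = 15.88 kN.

R_C = 15.88 kN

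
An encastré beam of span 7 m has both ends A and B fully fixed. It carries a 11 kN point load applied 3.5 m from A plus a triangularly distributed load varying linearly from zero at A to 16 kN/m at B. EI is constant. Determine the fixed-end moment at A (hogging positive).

Release both end moments; the primary structure is a simply-supported span AB with redundants M_A and M_B.
Simple-span end rotations at A and B under the given loads:
  at A: point load 11 at a = 3.5: Pab(L + b)/(6LEI) = 33.69/EI
  at B: point load 11 at a = 3.5: Pab(L + a)/(6LEI) = 33.69/EI
  at A: triangular load, peak 16: 7w₀L³/(360EI) = 106.7/EI
  at B: triangular load, peak 16: w₀L³/(45EI) = 122/EI
  θ_A0 = 140.4/EI,  θ_B0 = 155.6/EI
Flexibility coefficients: a unit moment at one end gives L/(3EI) there and L/(6EI) at the far end, so f₁₁ = f₂₂ = 2.333/EI and f₁₂ = f₂₁ = 1.167/EI.
Compatibility — zero rotation at each built-in end:
  2.333 M_A + 1.167 M_B = 140.4
  1.167 M_A + 2.333 M_B = 155.6
Solving the pair gives M_A = 35.76 kN·m and M_B = 48.83 kN·m (hogging).

M_A = 35.76 kN·m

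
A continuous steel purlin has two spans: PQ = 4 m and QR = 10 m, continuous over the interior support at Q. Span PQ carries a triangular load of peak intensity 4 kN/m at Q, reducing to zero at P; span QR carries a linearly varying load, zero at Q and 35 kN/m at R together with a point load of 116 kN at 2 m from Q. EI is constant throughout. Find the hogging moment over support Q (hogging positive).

Insert a hinge at Q; M_Q is the redundant, and each span becomes simply supported.
Discontinuity in slope at Q on the released structure — sum the simple-span end rotations:
  span PQ: triangular load, peak 4: w₀L³/(45EI) = 5.689/EI
  span QR: triangular load, peak 35: 7w₀L³/(360EI) = 680.6/EI
  span QR: point load 116 at a = 2: Pab(L + b)/(6LEI) = 556.8/EI
  relative rotation θ_0 = (5.689 + 1237)/EI = 1243/EI
A unit hogging moment at Q produces rotation L₁/(3EI) + L₂/(3EI) = 4.667/EI.
Slope continuity at Q: θ_0 = M_Q·4.667/EI, so M_Q = 1243/4.667 = 266.4 kN·m (hogging).

M_Q = 266.4 kN·m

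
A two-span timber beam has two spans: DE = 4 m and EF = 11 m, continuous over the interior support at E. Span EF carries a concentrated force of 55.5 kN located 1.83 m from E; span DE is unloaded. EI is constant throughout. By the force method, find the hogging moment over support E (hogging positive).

Take M_E as the redundant. Released structure: two simple spans DE and EF with a hinge at E.
Discontinuity in slope at E on the released structure — sum the simple-span end rotations:
  span EF: point load 55.5 at a = 1.83: Pab(L + b)/(6LEI) = 284.6/EI
  relative rotation θ_0 = (0 + 284.6)/EI = 284.6/EI
A unit hogging moment at E produces rotation L₁/(3EI) + L₂/(3EI) = 5/EI.
Slope continuity at E: θ_0 = M_E·5/EI, so M_E = 284.6/5 = 56.93 kN·m (hogging).

M_E = 56.93 kN·m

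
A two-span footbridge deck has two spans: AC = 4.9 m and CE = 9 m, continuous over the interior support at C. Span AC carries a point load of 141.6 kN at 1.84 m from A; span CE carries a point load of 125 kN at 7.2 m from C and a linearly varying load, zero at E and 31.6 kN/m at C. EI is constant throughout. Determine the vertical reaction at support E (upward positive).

R_E = 123 kN

Take M_C as the redundant. Released structure: two simple spans AC and CE with a hinge at C.
Rotations at C on the released spans (each span's end-slope, ×1/EI):
  span AC: point load 141.6 at a = 1.84: Pab(L + a)/(6LEI) = 182.8/EI
  span CE: point load 125 at a = 7.2: Pab(L + b)/(6LEI) = 324/EI
  span CE: triangular load, peak 31.6: w₀L³/(45EI) = 511.9/EI
  relative rotation θ_0 = (182.8 + 835.9)/EI = 1019/EI
A unit hogging moment at C produces rotation L₁/(3EI) + L₂/(3EI) = 4.633/EI.
Compatibility: M_C·(L₁+L₂)/(3EI) = θ_0, giving M_C = 219.9 kN·m (hogging).
Span CE, ΣM about E: R_C^{CE}·9 = 1078 + 219.9, so R_C^{CE} = 144.2 kN and R_E = 267.2 − 144.2 = 123 kN.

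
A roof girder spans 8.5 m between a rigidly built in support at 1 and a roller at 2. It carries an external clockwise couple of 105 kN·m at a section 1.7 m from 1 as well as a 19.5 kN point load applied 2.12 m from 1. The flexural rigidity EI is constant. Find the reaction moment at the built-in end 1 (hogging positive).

M_1 = 75.46 kN·m

Remove the prop at 2; the released (primary) structure is a cantilever built in at 1.
Downward deflection at the released point 2 due to the loads:
  clockwise couple 105 at a = 1.7: M₀a(2L − a)/(2EI) = 1366/EI
  point load 19.5 at a = 2.12: Pa²(3L − a)/(6EI) = 341.5/EI
  δ_0 = 1707/EI
Tip deflection under a unit load at 2: L³/(3EI) = 204.7/EI.
Compatibility at 2: δ_0 − R_2·δ_{22} = 0, so R_2 = 1707/204.7 = 8.339 kN.
Moment equilibrium about 1: M_1 = Σ(load moments about 1) − R_2·L = 146.3 − 8.339×8.5 = 75.46 kN·m.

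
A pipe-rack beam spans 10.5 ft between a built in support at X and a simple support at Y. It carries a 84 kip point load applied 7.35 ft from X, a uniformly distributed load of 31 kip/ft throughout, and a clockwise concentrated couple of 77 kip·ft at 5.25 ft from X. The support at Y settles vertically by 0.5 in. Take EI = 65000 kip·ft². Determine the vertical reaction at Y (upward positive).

R_Y = 170.6 kip

Take the reaction at Y as the redundant and release it; the primary structure is a cantilever fixed at X.
Primary-structure tip deflection at Y by superposition:
  point load 84 at a = 7.35: Pa²(3L − a)/(6EI) = 18265/EI
  UDL 31: wL⁴/(8EI) = 47101/EI
  clockwise couple 77 at a = 5.25: M₀a(2L − a)/(2EI) = 3183/EI
  δ_0 = 68549/EI
Tip deflection under a unit load at Y: L³/(3EI) = 385.9/EI.
With EI = 65000 kip·ft²: δ_0 = 1.0546 ft and δ_{YY} = 0.005937 ft/kip.
Compatibility — the beam at Y must follow the support down by 0.04167 ft: δ_0 − R_Y·δ_{YY} = 0.04167, so R_Y = (1.0546 − 0.04167)/0.005937 = 170.6 kip.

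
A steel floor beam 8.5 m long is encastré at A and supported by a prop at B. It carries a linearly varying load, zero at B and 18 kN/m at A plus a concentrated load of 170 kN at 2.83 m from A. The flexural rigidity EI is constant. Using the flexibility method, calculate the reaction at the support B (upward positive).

Choose R_B as the redundant. The primary structure is the cantilever fixed at A.
Primary-structure tip deflection at B by superposition:
  triangular load, peak 18 at the fixed end: w₀L⁴/(30EI) = 3132/EI
  point load 170 at a = 2.83: Pa²(3L − a)/(6EI) = 5144/EI
  δ_0 = 8276/EI
Flexibility coefficient — unit upward force at B: δ_{BB} = L³/(3EI) = 204.7/EI.
Compatibility at B: δ_0 − R_B·δ_{BB} = 0, so R_B = 8276/204.7 = 40.43 kN.

R_B = 40.43 kN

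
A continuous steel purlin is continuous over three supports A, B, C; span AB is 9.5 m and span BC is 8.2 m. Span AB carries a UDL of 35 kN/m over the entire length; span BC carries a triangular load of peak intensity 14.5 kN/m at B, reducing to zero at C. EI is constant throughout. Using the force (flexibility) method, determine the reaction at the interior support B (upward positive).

R_B = 260.9 kN

Insert a hinge at B; M_B is the redundant, and each span becomes simply supported.
End slopes at the hinge B, treating each span as simply supported:
  span AB: UDL 35: wL³/(24EI) = 1250/EI
  span BC: triangular load, peak 14.5: w₀L³/(45EI) = 177.7/EI
  relative rotation θ_0 = (1250 + 177.7)/EI = 1428/EI
A unit hogging moment at B produces rotation L₁/(3EI) + L₂/(3EI) = 5.9/EI.
Compatibility: M_B·(L₁+L₂)/(3EI) = θ_0, giving M_B = 242 kN·m (hogging).
Span AB, ΣM about A with M_B applied at B: R_B^{AB}·9.5 = 1579 + 242, so R_B^{AB} = 191.7 kN and R_A = 332.5 − 191.7 = 140.8 kN.
Span BC, ΣM about C: R_B^{BC}·8.2 = 325 + 242, so R_B^{BC} = 69.15 kN and R_C = 59.45 − 69.15 = -9.7 kN.
R_B = 191.7 + 69.15 = 260.9 kN.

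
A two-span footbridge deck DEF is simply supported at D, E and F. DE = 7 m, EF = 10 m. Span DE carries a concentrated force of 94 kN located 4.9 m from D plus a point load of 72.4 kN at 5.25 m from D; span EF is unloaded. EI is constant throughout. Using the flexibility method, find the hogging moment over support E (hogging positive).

Release continuity at E by inserting a hinge; the redundant is the internal moment M_E. The primary structure is two simply-supported spans DE and EF.
End slopes at the hinge E, treating each span as simply supported:
  span DE: point load 94 at a = 4.9: Pab(L + a)/(6LEI) = 274.1/EI
  span DE: point load 72.4 at a = 5.25: Pab(L + a)/(6LEI) = 194/EI
  relative rotation θ_0 = (468.1 + 0)/EI = 468.1/EI
A unit hogging moment at E produces rotation L₁/(3EI) + L₂/(3EI) = 5.667/EI.
Compatibility: M_E·(L₁+L₂)/(3EI) = θ_0, giving M_E = 82.6 kN·m (hogging).

M_E = 82.6 kN·m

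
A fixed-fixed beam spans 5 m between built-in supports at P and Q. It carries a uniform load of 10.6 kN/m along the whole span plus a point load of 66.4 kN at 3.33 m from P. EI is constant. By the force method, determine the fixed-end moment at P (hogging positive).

M_P = 46.75 kN·m

Release both end moments; the primary structure is a simply-supported span PQ with redundants M_P and M_Q.
Simple-span end rotations at P and Q under the given loads:
  at P: UDL 10.6: wL³/(24EI) = 55.21/EI
  at Q: UDL 10.6: wL³/(24EI) = 55.21/EI
  at P: point load 66.4 at a = 3.33: Pab(L + b)/(6LEI) = 82.1/EI
  at Q: point load 66.4 at a = 3.33: Pab(L + a)/(6LEI) = 102.5/EI
  θ_P0 = 137.3/EI,  θ_Q0 = 157.7/EI
Flexibility coefficients: a unit moment at one end gives L/(3EI) there and L/(6EI) at the far end, so f₁₁ = f₂₂ = 1.667/EI and f₁₂ = f₂₁ = 0.8333/EI.
Compatibility — zero rotation at each built-in end:
  1.667 M_P + 0.8333 M_Q = 137.3
  0.8333 M_P + 1.667 M_Q = 157.7
Solving the pair gives M_P = 46.75 kN·m and M_Q = 71.27 kN·m (hogging).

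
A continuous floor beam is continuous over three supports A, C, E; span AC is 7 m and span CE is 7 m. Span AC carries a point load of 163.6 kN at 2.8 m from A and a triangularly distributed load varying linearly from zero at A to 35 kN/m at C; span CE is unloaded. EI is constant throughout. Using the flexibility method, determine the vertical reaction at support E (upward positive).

Release continuity at C by inserting a hinge; the redundant is the internal moment M_C. The primary structure is two simply-supported spans AC and CE.
End slopes at the hinge C, treating each span as simply supported:
  span AC: point load 163.6 at a = 2.8: Pab(L + a)/(6LEI) = 448.9/EI
  span AC: triangular load, peak 35: w₀L³/(45EI) = 266.8/EI
  relative rotation θ_0 = (715.7 + 0)/EI = 715.7/EI
A unit hogging moment at C produces rotation L₁/(3EI) + L₂/(3EI) = 4.667/EI.
Slope continuity at C: θ_0 = M_C·4.667/EI, so M_C = 715.7/4.667 = 153.4 kN·m (hogging).
Span CE, ΣM about E: R_C^{CE}·7 = 0 + 153.4, so R_C^{CE} = 21.91 kN and R_E = 0 − 21.91 = -21.91 kN.

R_E = -21.91 kN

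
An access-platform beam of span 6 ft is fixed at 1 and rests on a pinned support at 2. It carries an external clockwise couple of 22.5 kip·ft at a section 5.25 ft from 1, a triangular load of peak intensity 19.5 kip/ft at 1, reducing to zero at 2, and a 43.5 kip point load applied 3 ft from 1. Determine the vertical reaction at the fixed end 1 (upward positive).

Release the roller at 2. Primary structure: cantilever fixed at 1.
Primary-structure tip deflection at 2 by superposition:
  clockwise couple 22.5 at a = 5.25: M₀a(2L − a)/(2EI) = 398.7/EI
  triangular load, peak 19.5 at the fixed end: w₀L⁴/(30EI) = 842.4/EI
  point load 43.5 at a = 3: Pa²(3L − a)/(6EI) = 978.8/EI
  δ_0 = 2220/EI
Tip deflection under a unit load at 2: L³/(3EI) = 72/EI.
The prop prevents deflection at 2: R_2 = δ_0/δ_{22} = 2220/72 = 30.83 kip.
Vertical equilibrium: R_1 = ΣP − R_2 = 102 − 30.83 = 71.17 kip.

R_1 = 71.17 kip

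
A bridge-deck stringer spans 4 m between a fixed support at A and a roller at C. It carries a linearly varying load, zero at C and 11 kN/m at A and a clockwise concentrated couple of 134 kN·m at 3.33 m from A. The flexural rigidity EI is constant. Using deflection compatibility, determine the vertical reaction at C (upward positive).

R_C = 53.24 kN

Take the reaction at C as the redundant and release it; the primary structure is a cantilever fixed at A.
Downward deflection at the released point C due to the loads:
  triangular load, peak 11 at the fixed end: w₀L⁴/(30EI) = 93.87/EI
  clockwise couple 134 at a = 3.33: M₀a(2L − a)/(2EI) = 1042/EI
  δ_0 = 1136/EI
Tip deflection under a unit load at C: L³/(3EI) = 21.33/EI.
Compatibility at C: δ_0 − R_C·δ_{CC} = 0, so R_C = 1136/21.33 = 53.24 kN.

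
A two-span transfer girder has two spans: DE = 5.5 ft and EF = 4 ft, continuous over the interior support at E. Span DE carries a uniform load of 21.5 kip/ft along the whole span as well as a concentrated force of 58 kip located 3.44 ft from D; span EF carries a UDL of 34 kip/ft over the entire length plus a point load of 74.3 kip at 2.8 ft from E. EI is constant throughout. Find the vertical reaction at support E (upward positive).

Release continuity at E by inserting a hinge; the redundant is the internal moment M_E. The primary structure is two simply-supported spans DE and EF.
End slopes at the hinge E, treating each span as simply supported:
  span DE: UDL 21.5: wL³/(24EI) = 149/EI
  span DE: point load 58 at a = 3.44: Pab(L + a)/(6LEI) = 111.3/EI
  span EF: UDL 34: wL³/(24EI) = 90.67/EI
  span EF: point load 74.3 at a = 2.8: Pab(L + b)/(6LEI) = 54.09/EI
  relative rotation θ_0 = (260.4 + 144.8)/EI = 405.1/EI
A unit hogging moment at E produces rotation L₁/(3EI) + L₂/(3EI) = 3.167/EI.
Compatibility: M_E·(L₁+L₂)/(3EI) = θ_0, giving M_E = 127.9 kip·ft (hogging).
Span DE, ΣM about D with M_E applied at E: R_E^{DE}·5.5 = 524.7 + 127.9, so R_E^{DE} = 118.7 kip and R_D = 176.2 − 118.7 = 57.59 kip.
Span EF, ΣM about F: R_E^{EF}·4 = 361.2 + 127.9, so R_E^{EF} = 122.3 kip and R_F = 210.3 − 122.3 = 88.02 kip.
R_E = 118.7 + 122.3 = 240.9 kip.

R_E = 240.9 kip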